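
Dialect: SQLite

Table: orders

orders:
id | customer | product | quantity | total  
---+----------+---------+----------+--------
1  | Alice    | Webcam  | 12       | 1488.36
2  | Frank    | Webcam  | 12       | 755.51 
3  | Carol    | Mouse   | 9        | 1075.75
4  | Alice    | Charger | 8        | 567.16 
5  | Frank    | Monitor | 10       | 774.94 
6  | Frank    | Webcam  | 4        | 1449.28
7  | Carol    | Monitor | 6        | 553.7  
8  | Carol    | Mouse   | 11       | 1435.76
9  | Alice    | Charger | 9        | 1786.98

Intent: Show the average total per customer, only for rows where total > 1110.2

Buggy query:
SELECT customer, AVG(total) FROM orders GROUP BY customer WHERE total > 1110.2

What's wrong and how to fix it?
Bug: Row-level WHERE must come before GROUP BY in the clause order

Fix: Place WHERE between FROM and GROUP BY

Corrected query:
SELECT customer, AVG(total) FROM orders WHERE total > 1110.2 GROUP BY customer

Result:
customer | AVG(total)
---------+-----------
Alice    | 1637.67   
Carol    | 1435.76   
Frank    | 1449.28   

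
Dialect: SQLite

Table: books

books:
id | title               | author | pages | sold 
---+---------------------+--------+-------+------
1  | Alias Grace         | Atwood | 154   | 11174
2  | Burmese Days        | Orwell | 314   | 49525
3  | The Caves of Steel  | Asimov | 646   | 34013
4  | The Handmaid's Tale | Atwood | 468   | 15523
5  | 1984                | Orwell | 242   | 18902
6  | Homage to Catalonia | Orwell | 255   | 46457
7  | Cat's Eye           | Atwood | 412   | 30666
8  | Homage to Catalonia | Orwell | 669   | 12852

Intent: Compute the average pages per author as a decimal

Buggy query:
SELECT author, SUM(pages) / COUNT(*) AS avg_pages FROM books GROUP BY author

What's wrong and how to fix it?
Bug: Both operands are integers, so '/' performs integer division and truncates

Fix: Multiply by 1.0 (or CAST to REAL) to force floating-point division

Corrected query:
SELECT author, SUM(pages) * 1.0 / COUNT(*) AS avg_pages FROM books GROUP BY author

Result:
author | avg_pages 
-------+-----------
Asimov | 646       
Atwood | 344.666667
Orwell | 370       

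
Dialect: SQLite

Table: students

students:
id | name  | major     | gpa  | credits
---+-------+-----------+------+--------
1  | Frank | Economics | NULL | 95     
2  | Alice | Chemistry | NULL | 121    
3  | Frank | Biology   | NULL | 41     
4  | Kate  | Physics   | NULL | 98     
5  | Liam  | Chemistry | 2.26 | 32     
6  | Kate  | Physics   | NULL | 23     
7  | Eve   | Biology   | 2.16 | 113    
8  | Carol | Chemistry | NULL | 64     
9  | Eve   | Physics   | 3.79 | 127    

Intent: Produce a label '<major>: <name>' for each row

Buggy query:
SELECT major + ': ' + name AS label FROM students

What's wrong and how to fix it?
Bug: SQLite uses || for string concatenation; + coerces text to numbers (yielding 0)

Fix: Use the || operator for string concatenation

Corrected query:
SELECT major || ': ' || name AS label FROM students

Result:
label           
----------------
Economics: Frank
Chemistry: Alice
Biology: Frank  
Physics: Kate   
Chemistry: Liam 
Physics: Kate   
Biology: Eve    
Chemistry: Carol
Physics: Eve    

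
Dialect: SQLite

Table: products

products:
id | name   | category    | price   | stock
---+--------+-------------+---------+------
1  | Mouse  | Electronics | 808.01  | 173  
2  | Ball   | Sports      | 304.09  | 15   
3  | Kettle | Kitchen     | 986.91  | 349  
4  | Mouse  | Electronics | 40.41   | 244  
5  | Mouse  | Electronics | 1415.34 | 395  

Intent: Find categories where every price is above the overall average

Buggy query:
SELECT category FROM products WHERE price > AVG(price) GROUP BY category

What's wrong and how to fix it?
Bug: AVG() is an aggregate; it can't sit directly in WHERE

Fix: Compute the overall average in a scalar subquery and compare each group's MIN against it in HAVING

Corrected query:
SELECT category FROM products GROUP BY category HAVING MIN(price) > (SELECT AVG(price) FROM products)

Result:
category
--------
Kitchen 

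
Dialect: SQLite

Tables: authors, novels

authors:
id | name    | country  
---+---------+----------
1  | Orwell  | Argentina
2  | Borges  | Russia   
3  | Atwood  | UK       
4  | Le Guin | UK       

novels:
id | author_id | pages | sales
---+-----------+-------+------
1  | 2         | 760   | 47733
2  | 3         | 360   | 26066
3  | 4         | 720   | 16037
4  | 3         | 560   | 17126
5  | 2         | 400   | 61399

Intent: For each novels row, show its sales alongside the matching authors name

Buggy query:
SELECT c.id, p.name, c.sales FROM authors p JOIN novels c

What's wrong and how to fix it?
Bug: JOIN with no ON clause produces a cartesian product; every novels row pairs with every authors row

Fix: Specify the join condition linking the foreign key to the parent id

Corrected query:
SELECT c.id, p.name, c.sales FROM authors p JOIN novels c ON c.author_id = p.id

Result:
id | name    | sales
---+---------+------
1  | Borges  | 47733
2  | Atwood  | 26066
3  | Le Guin | 16037
4  | Atwood  | 17126
5  | Borges  | 61399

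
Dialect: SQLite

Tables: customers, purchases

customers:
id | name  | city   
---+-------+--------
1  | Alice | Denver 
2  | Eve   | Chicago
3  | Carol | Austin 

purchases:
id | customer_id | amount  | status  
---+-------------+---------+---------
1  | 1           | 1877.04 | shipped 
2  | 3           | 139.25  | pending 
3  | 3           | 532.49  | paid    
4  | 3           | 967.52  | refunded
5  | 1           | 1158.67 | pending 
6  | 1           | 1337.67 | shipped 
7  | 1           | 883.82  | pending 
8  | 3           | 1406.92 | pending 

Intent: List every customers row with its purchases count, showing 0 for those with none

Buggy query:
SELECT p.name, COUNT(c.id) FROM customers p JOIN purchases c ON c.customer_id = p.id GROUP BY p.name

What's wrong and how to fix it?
Bug: INNER JOIN drops customers rows that have no matching purchases rows

Fix: Use LEFT JOIN so parents without children still appear (COUNT(c.id) gives 0)

Corrected query:
SELECT p.name, COUNT(c.id) FROM customers p LEFT JOIN purchases c ON c.customer_id = p.id GROUP BY p.name

Result:
name  | COUNT(c.id)
------+------------
Alice | 4          
Carol | 4          
Eve   | 0          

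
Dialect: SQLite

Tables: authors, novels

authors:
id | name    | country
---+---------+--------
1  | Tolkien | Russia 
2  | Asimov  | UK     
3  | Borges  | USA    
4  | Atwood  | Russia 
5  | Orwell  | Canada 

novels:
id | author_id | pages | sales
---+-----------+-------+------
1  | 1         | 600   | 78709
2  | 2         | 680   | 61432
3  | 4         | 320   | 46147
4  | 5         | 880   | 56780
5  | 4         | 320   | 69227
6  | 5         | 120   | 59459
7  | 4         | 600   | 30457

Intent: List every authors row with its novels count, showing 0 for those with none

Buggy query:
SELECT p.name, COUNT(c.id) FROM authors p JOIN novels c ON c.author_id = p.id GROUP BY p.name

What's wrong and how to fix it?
Bug: An inner join excludes parents with zero children

Fix: Use LEFT JOIN so parents without children still appear (COUNT(c.id) gives 0)

Corrected query:
SELECT p.name, COUNT(c.id) FROM authors p LEFT JOIN novels c ON c.author_id = p.id GROUP BY p.name

Result:
name    | COUNT(c.id)
--------+------------
Asimov  | 1          
Atwood  | 3          
Borges  | 0          
Orwell  | 2          
Tolkien | 1          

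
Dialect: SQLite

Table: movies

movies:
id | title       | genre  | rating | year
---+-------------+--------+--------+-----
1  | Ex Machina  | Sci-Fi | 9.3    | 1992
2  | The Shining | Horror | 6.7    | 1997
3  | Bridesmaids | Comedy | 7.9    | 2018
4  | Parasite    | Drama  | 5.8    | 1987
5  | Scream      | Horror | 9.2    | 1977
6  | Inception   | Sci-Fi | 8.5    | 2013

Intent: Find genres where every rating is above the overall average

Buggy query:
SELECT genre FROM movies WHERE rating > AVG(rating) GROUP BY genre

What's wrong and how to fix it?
Bug: AVG() is an aggregate; it can't sit directly in WHERE

Fix: Compute the overall average in a scalar subquery and compare each group's MIN against it in HAVING

Corrected query:
SELECT genre FROM movies GROUP BY genre HAVING MIN(rating) > (SELECT AVG(rating) FROM movies)

Result:
genre 
------
Comedy
Sci-Fi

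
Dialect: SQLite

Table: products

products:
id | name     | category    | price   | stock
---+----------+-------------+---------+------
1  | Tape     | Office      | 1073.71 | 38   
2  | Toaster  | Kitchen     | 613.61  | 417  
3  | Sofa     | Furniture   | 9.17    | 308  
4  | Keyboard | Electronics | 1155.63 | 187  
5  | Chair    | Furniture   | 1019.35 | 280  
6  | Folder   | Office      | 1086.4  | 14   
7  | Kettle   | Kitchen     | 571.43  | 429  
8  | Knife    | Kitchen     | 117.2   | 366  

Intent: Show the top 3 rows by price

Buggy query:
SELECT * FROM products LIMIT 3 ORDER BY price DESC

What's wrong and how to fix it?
Bug: LIMIT must come after ORDER BY

Fix: Sort with ORDER BY, then apply LIMIT

Corrected query:
SELECT * FROM products ORDER BY price DESC LIMIT 3

Result:
id | name     | category    | price   | stock
---+----------+-------------+---------+------
4  | Keyboard | Electronics | 1155.63 | 187  
6  | Folder   | Office      | 1086.4  | 14   
1  | Tape     | Office      | 1073.71 | 38   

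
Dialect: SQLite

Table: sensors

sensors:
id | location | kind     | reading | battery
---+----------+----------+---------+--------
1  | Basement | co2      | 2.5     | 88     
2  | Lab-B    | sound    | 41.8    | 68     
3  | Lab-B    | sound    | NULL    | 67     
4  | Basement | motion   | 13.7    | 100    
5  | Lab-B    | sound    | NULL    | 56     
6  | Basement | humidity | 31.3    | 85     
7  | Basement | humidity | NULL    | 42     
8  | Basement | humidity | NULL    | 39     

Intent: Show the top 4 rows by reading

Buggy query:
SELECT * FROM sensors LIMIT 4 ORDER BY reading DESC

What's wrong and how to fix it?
Bug: LIMIT must come after ORDER BY

Fix: Sort with ORDER BY, then apply LIMIT

Corrected query:
SELECT * FROM sensors ORDER BY reading DESC LIMIT 4

Result:
id | location | kind     | reading | battery
---+----------+----------+---------+--------
2  | Lab-B    | sound    | 41.8    | 68     
6  | Basement | humidity | 31.3    | 85     
4  | Basement | motion   | 13.7    | 100    
1  | Basement | co2      | 2.5     | 88     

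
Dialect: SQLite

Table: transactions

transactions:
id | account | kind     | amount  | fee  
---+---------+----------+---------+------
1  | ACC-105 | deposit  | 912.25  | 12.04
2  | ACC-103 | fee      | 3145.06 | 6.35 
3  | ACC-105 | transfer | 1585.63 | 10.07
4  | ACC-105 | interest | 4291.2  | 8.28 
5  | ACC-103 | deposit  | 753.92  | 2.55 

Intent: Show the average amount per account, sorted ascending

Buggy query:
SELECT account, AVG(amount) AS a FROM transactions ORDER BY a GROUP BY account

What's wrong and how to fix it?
Bug: GROUP BY must precede ORDER BY

Fix: Move ORDER BY to the end, after GROUP BY

Corrected query:
SELECT account, AVG(amount) AS a FROM transactions GROUP BY account ORDER BY a

Result:
account | a          
--------+------------
ACC-103 | 1949.49    
ACC-105 | 2263.026667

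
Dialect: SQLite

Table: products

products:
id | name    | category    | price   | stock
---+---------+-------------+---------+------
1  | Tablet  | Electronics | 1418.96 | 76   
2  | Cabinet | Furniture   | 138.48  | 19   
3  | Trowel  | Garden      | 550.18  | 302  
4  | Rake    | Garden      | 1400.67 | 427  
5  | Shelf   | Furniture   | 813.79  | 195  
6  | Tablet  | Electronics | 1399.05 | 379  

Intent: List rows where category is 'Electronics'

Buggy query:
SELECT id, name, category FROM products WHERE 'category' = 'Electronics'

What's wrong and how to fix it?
Bug: Single quotes denote string literals in SQL; the column name is being compared as a constant string

Fix: Remove the quotes around the column name (or use double quotes for an identifier)

Corrected query:
SELECT id, name, category FROM products WHERE category = 'Electronics'

Result:
id | name   | category   
---+--------+------------
1  | Tablet | Electronics
6  | Tablet | Electronics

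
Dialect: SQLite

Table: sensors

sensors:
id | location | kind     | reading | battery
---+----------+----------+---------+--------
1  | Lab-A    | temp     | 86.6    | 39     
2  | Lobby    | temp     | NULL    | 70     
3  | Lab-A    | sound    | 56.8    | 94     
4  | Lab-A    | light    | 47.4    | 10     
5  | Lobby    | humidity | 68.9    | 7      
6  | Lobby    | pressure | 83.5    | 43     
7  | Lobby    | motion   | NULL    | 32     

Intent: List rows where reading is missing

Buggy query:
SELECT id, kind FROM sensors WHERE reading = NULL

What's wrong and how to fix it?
Bug: '= NULL' is always unknown in SQL three-valued logic, so no rows match

Fix: Use IS NULL to test for NULL

Corrected query:
SELECT id, kind FROM sensors WHERE reading IS NULL

Result:
id | kind  
---+-------
2  | temp  
7  | motion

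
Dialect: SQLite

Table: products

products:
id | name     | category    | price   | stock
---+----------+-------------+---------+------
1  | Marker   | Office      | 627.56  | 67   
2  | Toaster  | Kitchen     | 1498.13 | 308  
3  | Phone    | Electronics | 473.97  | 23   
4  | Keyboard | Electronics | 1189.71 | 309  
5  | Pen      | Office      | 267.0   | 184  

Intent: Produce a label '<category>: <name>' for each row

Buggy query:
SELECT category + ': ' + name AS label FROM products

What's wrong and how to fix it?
Bug: '+' is numeric addition; on text columns SQLite converts them to 0 instead of concatenating

Fix: Use the || operator for string concatenation

Corrected query:
SELECT category || ': ' || name AS label FROM products

Result:
label                
---------------------
Office: Marker       
Kitchen: Toaster     
Electronics: Phone   
Electronics: Keyboard
Office: Pen          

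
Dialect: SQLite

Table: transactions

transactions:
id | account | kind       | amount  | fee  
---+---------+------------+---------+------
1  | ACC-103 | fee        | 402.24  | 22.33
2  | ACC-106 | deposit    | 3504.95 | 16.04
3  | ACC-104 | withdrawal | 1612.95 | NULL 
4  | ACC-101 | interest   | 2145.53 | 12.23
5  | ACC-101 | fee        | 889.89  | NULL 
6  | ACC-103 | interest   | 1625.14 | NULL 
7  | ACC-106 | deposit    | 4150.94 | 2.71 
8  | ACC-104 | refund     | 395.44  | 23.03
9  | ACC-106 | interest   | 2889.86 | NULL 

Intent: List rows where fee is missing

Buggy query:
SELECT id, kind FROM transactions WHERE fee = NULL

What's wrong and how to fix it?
Bug: '= NULL' is always unknown in SQL three-valued logic, so no rows match

Fix: Use IS NULL to test for NULL

Corrected query:
SELECT id, kind FROM transactions WHERE fee IS NULL

Result:
id | kind      
---+-----------
3  | withdrawal
5  | fee       
6  | interest  
9  | interest  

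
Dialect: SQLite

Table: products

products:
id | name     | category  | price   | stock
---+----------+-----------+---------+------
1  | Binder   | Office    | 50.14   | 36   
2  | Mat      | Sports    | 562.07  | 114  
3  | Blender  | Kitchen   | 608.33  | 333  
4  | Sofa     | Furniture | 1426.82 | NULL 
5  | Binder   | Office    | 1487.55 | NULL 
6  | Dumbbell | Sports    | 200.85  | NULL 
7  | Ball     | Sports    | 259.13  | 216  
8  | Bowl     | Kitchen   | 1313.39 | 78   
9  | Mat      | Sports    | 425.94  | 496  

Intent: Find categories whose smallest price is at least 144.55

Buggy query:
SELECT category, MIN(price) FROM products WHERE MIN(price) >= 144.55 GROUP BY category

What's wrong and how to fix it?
Bug: MIN() in WHERE is a misuse of aggregate

Fix: Use HAVING for the per-group MIN condition

Corrected query:
SELECT category, MIN(price) FROM products GROUP BY category HAVING MIN(price) >= 144.55

Result:
category  | MIN(price)
----------+-----------
Furniture | 1426.82   
Kitchen   | 608.33    
Sports    | 200.85    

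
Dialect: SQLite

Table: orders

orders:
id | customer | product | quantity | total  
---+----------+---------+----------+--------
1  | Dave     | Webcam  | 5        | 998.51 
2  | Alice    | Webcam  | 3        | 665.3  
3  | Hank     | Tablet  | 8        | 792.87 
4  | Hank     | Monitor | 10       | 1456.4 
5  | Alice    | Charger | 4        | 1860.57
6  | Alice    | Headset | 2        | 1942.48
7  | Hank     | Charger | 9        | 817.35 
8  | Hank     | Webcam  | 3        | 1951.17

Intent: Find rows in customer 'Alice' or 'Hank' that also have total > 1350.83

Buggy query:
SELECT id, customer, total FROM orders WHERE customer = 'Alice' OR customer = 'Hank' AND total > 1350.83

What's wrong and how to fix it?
Bug: AND binds tighter than OR, so this parses as customer = 'Alice' OR (customer = 'Hank' AND total > 1350.83)

Fix: Add parentheses around the OR so the AND applies to both alternatives

Corrected query:
SELECT id, customer, total FROM orders WHERE (customer = 'Alice' OR customer = 'Hank') AND total > 1350.83

Result:
id | customer | total  
---+----------+--------
4  | Hank     | 1456.4 
5  | Alice    | 1860.57
6  | Alice    | 1942.48
8  | Hank     | 1951.17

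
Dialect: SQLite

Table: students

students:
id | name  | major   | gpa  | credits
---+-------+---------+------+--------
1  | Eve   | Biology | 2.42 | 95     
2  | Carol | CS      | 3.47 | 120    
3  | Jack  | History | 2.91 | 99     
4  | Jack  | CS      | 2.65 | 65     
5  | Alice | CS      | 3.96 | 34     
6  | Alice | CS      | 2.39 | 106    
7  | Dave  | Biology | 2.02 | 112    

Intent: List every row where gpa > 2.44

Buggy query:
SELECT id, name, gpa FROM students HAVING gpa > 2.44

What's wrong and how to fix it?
Bug: This is a non-aggregate query (no GROUP BY, no aggregates), so in SQLite the HAVING clause is invalid here; a row-level condition belongs in WHERE

Fix: Use WHERE for row-level filtering

Corrected query:
SELECT id, name, gpa FROM students WHERE gpa > 2.44

Result:
id | name  | gpa 
---+-------+-----
2  | Carol | 3.47
3  | Jack  | 2.91
4  | Jack  | 2.65
5  | Alice | 3.96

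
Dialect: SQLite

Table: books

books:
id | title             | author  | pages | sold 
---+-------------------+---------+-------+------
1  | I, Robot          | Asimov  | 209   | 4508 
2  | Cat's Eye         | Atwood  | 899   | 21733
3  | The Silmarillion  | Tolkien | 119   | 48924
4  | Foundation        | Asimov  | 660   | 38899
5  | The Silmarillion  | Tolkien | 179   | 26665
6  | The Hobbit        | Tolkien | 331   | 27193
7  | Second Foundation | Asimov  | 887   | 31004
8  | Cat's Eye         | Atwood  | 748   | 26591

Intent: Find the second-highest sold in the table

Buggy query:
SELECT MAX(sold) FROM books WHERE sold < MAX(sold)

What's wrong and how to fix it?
Bug: The inner MAX is an aggregate inside WHERE, which is not allowed

Fix: Put the inner MAX in a scalar subquery

Corrected query:
SELECT MAX(sold) FROM books WHERE sold < (SELECT MAX(sold) FROM books)

Result:
MAX(sold)
---------
38899    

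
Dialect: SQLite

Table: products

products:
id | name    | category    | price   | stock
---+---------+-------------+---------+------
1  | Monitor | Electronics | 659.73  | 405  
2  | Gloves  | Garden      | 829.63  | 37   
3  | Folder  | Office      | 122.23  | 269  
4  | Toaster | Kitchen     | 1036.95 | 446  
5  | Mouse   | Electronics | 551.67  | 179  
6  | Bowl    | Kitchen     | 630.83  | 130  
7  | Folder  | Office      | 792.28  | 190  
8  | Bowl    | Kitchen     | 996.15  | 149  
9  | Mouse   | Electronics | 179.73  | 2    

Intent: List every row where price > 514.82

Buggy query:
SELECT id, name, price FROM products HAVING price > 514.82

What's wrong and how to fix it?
Bug: HAVING filters the output of aggregation, but this query has no GROUP BY and no aggregate functions, so SQLite rejects it (HAVING clause on a non-aggregate query); the condition here is per row

Fix: Replace HAVING with WHERE since the condition applies to individual rows

Corrected query:
SELECT id, name, price FROM products WHERE price > 514.82

Result:
id | name    | price  
---+---------+--------
1  | Monitor | 659.73 
2  | Gloves  | 829.63 
4  | Toaster | 1036.95
5  | Mouse   | 551.67 
6  | Bowl    | 630.83 
7  | Folder  | 792.28 
8  | Bowl    | 996.15 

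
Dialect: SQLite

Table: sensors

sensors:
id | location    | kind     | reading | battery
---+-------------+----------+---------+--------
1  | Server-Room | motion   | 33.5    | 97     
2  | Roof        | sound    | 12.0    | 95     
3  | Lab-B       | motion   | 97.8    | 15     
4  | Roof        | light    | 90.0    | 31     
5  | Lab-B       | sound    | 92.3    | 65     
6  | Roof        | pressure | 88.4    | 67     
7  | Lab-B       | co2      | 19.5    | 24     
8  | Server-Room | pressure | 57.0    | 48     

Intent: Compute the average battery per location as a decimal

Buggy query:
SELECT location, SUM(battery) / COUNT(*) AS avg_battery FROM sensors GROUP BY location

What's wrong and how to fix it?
Bug: SUM(battery) and COUNT(*) are both integers; the division truncates the fractional part

Fix: Multiply by 1.0 (or CAST to REAL) to force floating-point division

Corrected query:
SELECT location, SUM(battery) * 1.0 / COUNT(*) AS avg_battery FROM sensors GROUP BY location

Result:
location    | avg_battery
------------+------------
Lab-B       | 34.666667  
Roof        | 64.333333  
Server-Room | 72.5       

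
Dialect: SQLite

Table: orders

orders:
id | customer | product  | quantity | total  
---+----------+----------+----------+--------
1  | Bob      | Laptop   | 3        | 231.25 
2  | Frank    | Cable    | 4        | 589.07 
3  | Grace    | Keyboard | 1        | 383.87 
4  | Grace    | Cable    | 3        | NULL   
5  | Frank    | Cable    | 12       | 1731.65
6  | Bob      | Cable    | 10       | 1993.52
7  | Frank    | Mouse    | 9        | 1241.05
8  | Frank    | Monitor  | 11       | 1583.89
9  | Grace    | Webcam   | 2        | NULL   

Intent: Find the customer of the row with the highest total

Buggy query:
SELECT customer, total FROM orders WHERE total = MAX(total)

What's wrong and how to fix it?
Bug: MAX(total) is an aggregate and cannot be used directly in WHERE

Fix: Use a subquery: WHERE total = (SELECT MAX(total) FROM orders)

Corrected query:
SELECT customer, total FROM orders WHERE total = (SELECT MAX(total) FROM orders)

Result:
customer | total  
---------+--------
Bob      | 1993.52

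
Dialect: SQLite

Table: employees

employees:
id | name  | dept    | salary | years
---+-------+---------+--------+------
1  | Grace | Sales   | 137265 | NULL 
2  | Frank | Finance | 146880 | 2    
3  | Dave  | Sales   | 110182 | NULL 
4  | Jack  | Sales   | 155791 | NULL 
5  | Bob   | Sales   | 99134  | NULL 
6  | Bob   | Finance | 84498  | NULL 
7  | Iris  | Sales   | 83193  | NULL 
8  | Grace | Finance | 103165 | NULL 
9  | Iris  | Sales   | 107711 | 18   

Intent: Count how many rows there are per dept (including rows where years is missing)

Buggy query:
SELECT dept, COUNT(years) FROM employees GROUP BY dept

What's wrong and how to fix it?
Bug: COUNT(column) counts non-NULL values only; rows with NULL years aren't counted

Fix: Replace COUNT(years) with COUNT(*)

Corrected query:
SELECT dept, COUNT(*) FROM employees GROUP BY dept

Result:
dept    | COUNT(*)
--------+---------
Finance | 3       
Sales   | 6       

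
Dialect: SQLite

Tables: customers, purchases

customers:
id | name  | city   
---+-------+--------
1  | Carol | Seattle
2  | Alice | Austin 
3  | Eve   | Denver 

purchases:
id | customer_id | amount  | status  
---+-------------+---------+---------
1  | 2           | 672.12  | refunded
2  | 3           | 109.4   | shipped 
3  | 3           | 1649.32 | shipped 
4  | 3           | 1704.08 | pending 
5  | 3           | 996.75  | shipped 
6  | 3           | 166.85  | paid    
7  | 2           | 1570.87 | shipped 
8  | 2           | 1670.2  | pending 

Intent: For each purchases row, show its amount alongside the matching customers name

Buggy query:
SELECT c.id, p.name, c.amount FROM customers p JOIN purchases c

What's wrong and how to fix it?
Bug: Missing join condition: each purchases row is matched to all customers rows instead of just its own

Fix: Add ON c.customer_id = p.id to the JOIN

Corrected query:
SELECT c.id, p.name, c.amount FROM customers p JOIN purchases c ON c.customer_id = p.id

Result:
id | name  | amount 
---+-------+--------
1  | Alice | 672.12 
2  | Eve   | 109.4  
3  | Eve   | 1649.32
4  | Eve   | 1704.08
5  | Eve   | 996.75 
6  | Eve   | 166.85 
7  | Alice | 1570.87
8  | Alice | 1670.2 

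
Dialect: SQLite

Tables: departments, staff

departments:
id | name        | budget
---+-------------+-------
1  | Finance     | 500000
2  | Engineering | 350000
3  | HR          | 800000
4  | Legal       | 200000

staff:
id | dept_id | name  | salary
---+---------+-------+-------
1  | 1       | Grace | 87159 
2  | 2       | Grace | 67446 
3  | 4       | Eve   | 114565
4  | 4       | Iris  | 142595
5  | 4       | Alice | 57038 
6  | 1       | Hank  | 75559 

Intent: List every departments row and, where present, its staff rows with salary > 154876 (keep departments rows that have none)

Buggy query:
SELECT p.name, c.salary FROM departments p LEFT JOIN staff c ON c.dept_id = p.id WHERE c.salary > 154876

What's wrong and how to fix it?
Bug: Filtering c.salary in WHERE discards the NULL rows produced by LEFT JOIN, turning it into an inner join

Fix: Move the right-table condition into the ON clause so unmatched parents are kept

Corrected query:
SELECT p.name, c.salary FROM departments p LEFT JOIN staff c ON c.dept_id = p.id AND c.salary > 154876

Result:
name        | salary
------------+-------
Finance     | NULL  
Engineering | NULL  
HR          | NULL  
Legal       | NULL  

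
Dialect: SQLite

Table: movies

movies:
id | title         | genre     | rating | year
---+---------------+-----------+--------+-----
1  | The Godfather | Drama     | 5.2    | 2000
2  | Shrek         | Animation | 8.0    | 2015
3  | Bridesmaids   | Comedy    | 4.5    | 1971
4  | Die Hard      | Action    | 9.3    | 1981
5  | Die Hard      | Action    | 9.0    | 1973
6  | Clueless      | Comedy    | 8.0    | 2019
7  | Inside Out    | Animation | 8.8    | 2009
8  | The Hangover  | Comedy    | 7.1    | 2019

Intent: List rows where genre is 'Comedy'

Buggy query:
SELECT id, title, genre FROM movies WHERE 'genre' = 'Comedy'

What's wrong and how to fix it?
Bug: 'genre' in single quotes is a string literal, not the column; the comparison is literal-vs-literal and never true

Fix: Reference the column as genre without single quotes

Corrected query:
SELECT id, title, genre FROM movies WHERE genre = 'Comedy'

Result:
id | title        | genre 
---+--------------+-------
3  | Bridesmaids  | Comedy
6  | Clueless     | Comedy
8  | The Hangover | Comedy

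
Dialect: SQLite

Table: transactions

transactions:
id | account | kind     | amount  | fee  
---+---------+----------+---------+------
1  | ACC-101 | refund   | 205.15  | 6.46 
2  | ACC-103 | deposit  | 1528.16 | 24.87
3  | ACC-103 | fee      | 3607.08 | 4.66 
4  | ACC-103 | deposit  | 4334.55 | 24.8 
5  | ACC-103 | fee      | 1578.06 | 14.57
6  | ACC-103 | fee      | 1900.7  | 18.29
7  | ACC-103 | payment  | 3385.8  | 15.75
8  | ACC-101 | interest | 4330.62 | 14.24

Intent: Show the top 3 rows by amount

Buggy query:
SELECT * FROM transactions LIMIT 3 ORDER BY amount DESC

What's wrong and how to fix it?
Bug: LIMIT must come after ORDER BY

Fix: Swap the clauses: ORDER BY first, then LIMIT

Corrected query:
SELECT * FROM transactions ORDER BY amount DESC LIMIT 3

Result:
id | account | kind     | amount  | fee  
---+---------+----------+---------+------
4  | ACC-103 | deposit  | 4334.55 | 24.8 
8  | ACC-101 | interest | 4330.62 | 14.24
3  | ACC-103 | fee      | 3607.08 | 4.66 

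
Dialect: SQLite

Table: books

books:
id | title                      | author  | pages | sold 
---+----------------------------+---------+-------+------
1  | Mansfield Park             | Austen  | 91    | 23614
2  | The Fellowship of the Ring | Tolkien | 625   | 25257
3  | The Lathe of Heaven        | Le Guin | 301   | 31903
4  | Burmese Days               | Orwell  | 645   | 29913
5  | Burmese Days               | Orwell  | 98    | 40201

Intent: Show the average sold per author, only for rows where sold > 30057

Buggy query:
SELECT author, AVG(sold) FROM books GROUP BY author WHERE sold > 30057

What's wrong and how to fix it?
Bug: WHERE cannot follow GROUP BY

Fix: Move the WHERE clause before GROUP BY

Corrected query:
SELECT author, AVG(sold) FROM books WHERE sold > 30057 GROUP BY author

Result:
author  | AVG(sold)
--------+----------
Le Guin | 31903    
Orwell  | 40201    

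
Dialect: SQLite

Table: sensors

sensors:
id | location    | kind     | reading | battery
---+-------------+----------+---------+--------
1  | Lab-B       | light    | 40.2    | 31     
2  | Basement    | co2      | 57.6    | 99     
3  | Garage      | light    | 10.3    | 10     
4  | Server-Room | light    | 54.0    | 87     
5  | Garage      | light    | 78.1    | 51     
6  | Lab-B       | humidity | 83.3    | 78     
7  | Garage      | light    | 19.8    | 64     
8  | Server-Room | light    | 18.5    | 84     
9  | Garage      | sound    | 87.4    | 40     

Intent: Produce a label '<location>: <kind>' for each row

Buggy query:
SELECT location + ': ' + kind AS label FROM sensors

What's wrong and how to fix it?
Bug: '+' is numeric addition; on text columns SQLite converts them to 0 instead of concatenating

Fix: Use the || operator for string concatenation

Corrected query:
SELECT location || ': ' || kind AS label FROM sensors

Result:
label             
------------------
Lab-B: light      
Basement: co2     
Garage: light     
Server-Room: light
Garage: light     
Lab-B: humidity   
Garage: light     
Server-Room: light
Garage: sound     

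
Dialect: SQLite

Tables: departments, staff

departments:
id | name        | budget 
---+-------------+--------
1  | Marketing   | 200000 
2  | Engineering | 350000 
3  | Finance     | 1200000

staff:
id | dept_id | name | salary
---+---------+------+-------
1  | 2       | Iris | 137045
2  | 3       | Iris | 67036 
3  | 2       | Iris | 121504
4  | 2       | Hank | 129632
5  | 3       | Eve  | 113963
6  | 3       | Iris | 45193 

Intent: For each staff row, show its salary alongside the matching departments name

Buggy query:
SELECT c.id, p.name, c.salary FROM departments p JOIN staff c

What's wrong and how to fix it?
Bug: Missing join condition: each staff row is matched to all departments rows instead of just its own

Fix: Add ON c.dept_id = p.id to the JOIN

Corrected query:
SELECT c.id, p.name, c.salary FROM departments p JOIN staff c ON c.dept_id = p.id

Result:
id | name        | salary
---+-------------+-------
1  | Engineering | 137045
2  | Finance     | 67036 
3  | Engineering | 121504
4  | Engineering | 129632
5  | Finance     | 113963
6  | Finance     | 45193 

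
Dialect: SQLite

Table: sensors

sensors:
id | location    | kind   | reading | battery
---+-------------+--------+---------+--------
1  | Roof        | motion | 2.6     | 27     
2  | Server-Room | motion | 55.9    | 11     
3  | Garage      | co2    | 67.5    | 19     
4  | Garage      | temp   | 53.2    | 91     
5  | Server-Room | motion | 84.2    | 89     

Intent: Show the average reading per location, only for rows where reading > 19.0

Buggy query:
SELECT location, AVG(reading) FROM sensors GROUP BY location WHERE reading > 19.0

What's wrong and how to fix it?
Bug: Row-level WHERE must come before GROUP BY in the clause order

Fix: Move the WHERE clause before GROUP BY

Corrected query:
SELECT location, AVG(reading) FROM sensors WHERE reading > 19.0 GROUP BY location

Result:
location    | AVG(reading)
------------+-------------
Garage      | 60.35       
Server-Room | 70.05       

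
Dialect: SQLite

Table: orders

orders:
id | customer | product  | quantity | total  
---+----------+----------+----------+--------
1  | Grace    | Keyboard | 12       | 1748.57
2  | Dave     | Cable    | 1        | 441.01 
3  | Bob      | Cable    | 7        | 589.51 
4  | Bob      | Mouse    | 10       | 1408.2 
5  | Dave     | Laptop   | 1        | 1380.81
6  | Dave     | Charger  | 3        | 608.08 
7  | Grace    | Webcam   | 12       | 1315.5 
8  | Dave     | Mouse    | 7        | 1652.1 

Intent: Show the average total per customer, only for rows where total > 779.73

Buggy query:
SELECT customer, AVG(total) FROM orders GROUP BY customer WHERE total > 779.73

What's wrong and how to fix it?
Bug: Row-level WHERE must come before GROUP BY in the clause order

Fix: Place WHERE between FROM and GROUP BY

Corrected query:
SELECT customer, AVG(total) FROM orders WHERE total > 779.73 GROUP BY customer

Result:
customer | AVG(total)
---------+-----------
Bob      | 1408.2    
Dave     | 1516.455  
Grace    | 1532.035  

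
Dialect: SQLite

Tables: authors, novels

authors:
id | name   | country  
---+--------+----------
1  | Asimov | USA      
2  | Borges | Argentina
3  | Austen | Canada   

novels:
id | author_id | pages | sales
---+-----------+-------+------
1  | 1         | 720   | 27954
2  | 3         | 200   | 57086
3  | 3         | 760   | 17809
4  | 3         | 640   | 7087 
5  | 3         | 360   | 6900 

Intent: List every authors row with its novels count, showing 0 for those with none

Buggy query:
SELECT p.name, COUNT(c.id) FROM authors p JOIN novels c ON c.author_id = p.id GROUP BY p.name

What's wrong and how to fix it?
Bug: INNER JOIN drops authors rows that have no matching novels rows

Fix: Switch to LEFT JOIN to retain unmatched parent rows

Corrected query:
SELECT p.name, COUNT(c.id) FROM authors p LEFT JOIN novels c ON c.author_id = p.id GROUP BY p.name

Result:
name   | COUNT(c.id)
-------+------------
Asimov | 1          
Austen | 4          
Borges | 0          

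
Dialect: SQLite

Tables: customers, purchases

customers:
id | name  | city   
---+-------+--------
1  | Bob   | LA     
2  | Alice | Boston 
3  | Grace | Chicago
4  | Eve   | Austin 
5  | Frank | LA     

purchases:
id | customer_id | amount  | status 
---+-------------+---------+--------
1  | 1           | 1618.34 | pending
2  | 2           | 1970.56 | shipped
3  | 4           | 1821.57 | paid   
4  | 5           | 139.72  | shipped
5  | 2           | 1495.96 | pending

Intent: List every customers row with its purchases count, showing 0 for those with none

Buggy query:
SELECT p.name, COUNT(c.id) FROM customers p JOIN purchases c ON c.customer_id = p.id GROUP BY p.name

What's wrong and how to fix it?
Bug: INNER JOIN drops customers rows that have no matching purchases rows

Fix: Switch to LEFT JOIN to retain unmatched parent rows

Corrected query:
SELECT p.name, COUNT(c.id) FROM customers p LEFT JOIN purchases c ON c.customer_id = p.id GROUP BY p.name

Result:
name  | COUNT(c.id)
------+------------
Alice | 2          
Bob   | 1          
Eve   | 1          
Frank | 1          
Grace | 0          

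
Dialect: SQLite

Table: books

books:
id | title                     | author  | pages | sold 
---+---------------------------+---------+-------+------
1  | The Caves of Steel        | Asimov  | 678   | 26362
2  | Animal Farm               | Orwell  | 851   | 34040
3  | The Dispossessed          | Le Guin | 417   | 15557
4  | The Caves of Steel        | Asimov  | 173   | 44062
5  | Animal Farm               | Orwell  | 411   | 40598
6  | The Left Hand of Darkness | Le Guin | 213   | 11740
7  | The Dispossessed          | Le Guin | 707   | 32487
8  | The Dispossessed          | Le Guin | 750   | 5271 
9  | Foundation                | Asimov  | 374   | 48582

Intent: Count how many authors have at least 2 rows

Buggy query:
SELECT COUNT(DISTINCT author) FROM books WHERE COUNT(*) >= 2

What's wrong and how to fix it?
Bug: WHERE filters individual rows, not groups, so a group-level COUNT is invalid there

Fix: Group first with HAVING COUNT(*) >= 2, then COUNT the resulting groups

Corrected query:
SELECT COUNT(*) FROM (SELECT author FROM books GROUP BY author HAVING COUNT(*) >= 2)

Result:
COUNT(*)
--------
3       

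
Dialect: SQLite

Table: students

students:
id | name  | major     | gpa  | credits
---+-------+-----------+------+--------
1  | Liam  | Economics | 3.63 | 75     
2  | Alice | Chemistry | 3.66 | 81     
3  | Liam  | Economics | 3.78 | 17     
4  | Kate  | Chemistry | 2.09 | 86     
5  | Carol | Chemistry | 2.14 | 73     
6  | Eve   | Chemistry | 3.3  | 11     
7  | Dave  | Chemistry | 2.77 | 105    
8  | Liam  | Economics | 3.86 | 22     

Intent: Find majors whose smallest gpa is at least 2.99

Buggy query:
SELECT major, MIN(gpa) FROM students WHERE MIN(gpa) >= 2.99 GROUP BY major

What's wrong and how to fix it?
Bug: MIN() in WHERE is a misuse of aggregate

Fix: Replace WHERE with HAVING after the GROUP BY

Corrected query:
SELECT major, MIN(gpa) FROM students GROUP BY major HAVING MIN(gpa) >= 2.99

Result:
major     | MIN(gpa)
----------+---------
Economics | 3.63    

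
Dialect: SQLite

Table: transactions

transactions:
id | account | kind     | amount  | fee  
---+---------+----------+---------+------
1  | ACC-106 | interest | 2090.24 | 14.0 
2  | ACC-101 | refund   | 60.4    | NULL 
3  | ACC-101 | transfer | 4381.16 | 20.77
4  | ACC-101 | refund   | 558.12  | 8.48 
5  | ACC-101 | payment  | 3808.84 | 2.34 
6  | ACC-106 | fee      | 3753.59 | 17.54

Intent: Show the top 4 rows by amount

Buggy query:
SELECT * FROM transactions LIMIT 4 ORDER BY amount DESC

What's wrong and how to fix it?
Bug: LIMIT must come after ORDER BY

Fix: Swap the clauses: ORDER BY first, then LIMIT

Corrected query:
SELECT * FROM transactions ORDER BY amount DESC LIMIT 4

Result:
id | account | kind     | amount  | fee  
---+---------+----------+---------+------
3  | ACC-101 | transfer | 4381.16 | 20.77
5  | ACC-101 | payment  | 3808.84 | 2.34 
6  | ACC-106 | fee      | 3753.59 | 17.54
1  | ACC-106 | interest | 2090.24 | 14   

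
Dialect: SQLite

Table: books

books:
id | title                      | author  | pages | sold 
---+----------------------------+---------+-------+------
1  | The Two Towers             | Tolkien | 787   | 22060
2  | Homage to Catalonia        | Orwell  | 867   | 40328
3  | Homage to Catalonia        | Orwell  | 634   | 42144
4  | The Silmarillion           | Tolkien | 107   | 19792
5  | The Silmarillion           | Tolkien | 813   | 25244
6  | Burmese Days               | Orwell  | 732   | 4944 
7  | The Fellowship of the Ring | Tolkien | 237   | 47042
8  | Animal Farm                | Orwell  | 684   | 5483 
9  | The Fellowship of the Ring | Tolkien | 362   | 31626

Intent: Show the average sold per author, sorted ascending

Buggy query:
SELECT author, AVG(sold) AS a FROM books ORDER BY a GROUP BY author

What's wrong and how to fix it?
Bug: ORDER BY appears before GROUP BY; SQL clause order requires GROUP BY first

Fix: Reorder: SELECT … FROM … GROUP BY … ORDER BY …

Corrected query:
SELECT author, AVG(sold) AS a FROM books GROUP BY author ORDER BY a

Result:
author  | a       
--------+---------
Orwell  | 23224.75
Tolkien | 29152.8 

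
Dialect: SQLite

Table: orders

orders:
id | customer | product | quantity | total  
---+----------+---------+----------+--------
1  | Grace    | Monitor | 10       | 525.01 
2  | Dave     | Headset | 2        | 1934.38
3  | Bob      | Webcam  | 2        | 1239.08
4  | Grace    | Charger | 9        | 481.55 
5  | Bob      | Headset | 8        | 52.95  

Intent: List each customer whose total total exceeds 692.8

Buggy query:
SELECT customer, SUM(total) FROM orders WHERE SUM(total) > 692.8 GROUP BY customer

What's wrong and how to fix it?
Bug: SUM(total) is an aggregate, but WHERE filters rows before aggregation

Fix: Move the aggregate condition to a HAVING clause

Corrected query:
SELECT customer, SUM(total) FROM orders GROUP BY customer HAVING SUM(total) > 692.8

Result:
customer | SUM(total)
---------+-----------
Bob      | 1292.03   
Dave     | 1934.38   
Grace    | 1006.56   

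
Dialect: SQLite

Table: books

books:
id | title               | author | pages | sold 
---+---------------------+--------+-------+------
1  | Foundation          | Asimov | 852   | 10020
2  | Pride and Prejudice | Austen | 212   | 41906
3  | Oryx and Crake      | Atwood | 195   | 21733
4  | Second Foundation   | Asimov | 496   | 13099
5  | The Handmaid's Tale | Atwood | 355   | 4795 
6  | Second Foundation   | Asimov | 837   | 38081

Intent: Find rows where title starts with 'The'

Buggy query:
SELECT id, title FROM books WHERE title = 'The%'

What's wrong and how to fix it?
Bug: Wildcards only work with LIKE; '=' treats '%' as a literal character

Fix: Use LIKE for wildcard pattern matching

Corrected query:
SELECT id, title FROM books WHERE title LIKE 'The%'

Result:
id | title              
---+--------------------
5  | The Handmaid's Tale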